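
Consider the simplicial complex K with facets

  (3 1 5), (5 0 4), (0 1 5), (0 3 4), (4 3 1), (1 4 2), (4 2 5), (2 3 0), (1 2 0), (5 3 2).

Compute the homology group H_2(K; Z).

H_2 = 0.

Fix the vertex order 0 < 1 < 2 < 3 < 4 < 5 and write every simplex with vertices in increasing order. Then dim K = 2 and the simplices of K are:

  0-simplices (6): [0], [1], [2], [3], [4], [5]
  1-simplices (15): [0,1], [0,2], [0,3], [0,4], [0,5], [1,2], [1,3], [1,4], [1,5], [2,3], [2,4], [2,5], [3,4], [3,5], [4,5]
  2-simplices (10): [0,1,2], [0,1,5], [0,2,3], [0,3,4], [0,4,5], [1,2,4], [1,3,4], [1,3,5], [2,3,5], [2,4,5]

Hence C_0 ≅ Z^6, C_1 ≅ Z^15, C_2 ≅ Z^10.

∂_1: C_1 → C_0 is given by ∂[p,q] = [q] − [p]. For instance
  ∂[1,3] = [3] − [1].
As a 6×15 matrix over Z this has rank 5, with invariant factors (1,1,1,1,1).

Boundary ∂_2: C_2 → C_1 sends each 2-simplex [p,q,r] to [q,r] − [p,r] + [p,q]. For instance
  ∂[0,4,5] = [4,5] − [0,5] + [0,4],
  ∂[1,3,4] = [3,4] − [1,4] + [1,3].
As a 15×10 matrix over Z this has rank 10, with invariant factors (1,1,1,1,1,1,1,1,1,2).

Computing H_k = (kernel of ∂_k) / (image of ∂_{k+1}):

  H_2: rank ker ∂_2 − rank ∂_3 = (10 − 10) − 0 = 0, and there is no ∂_3, so H_2 ≅ 0.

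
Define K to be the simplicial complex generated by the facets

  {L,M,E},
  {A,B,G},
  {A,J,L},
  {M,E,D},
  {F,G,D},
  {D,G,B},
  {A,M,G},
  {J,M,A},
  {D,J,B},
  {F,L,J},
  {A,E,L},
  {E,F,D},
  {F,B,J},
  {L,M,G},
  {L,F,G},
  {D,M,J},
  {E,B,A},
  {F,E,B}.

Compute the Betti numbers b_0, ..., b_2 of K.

b_0 = 1, b_1 = 1, b_2 = 0.

K has 9 vertices, 27 edges, 18 triangles.
rank ∂_0 = 0, rank ∂_1 = 8 ⇒ b_0 = 9 − 0 − 8 = 1; all invariant factors of ∂_1 are 1 so no torsion. So H_0 = Z.
rank ∂_1 = 8, rank ∂_2 = 18 ⇒ b_1 = 27 − 8 − 18 = 1; ∂_2 has invariant factor(s) [2] giving torsion. So H_1 = Z ⊕ Z_2.
rank ∂_2 = 18, rank ∂_3 = 0 ⇒ b_2 = 18 − 18 − 0 = 0. So H_2 = 0.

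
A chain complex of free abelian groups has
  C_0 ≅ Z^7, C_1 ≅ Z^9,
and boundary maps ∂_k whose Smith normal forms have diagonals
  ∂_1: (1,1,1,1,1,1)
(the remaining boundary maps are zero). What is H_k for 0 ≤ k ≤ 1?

H_0: b_0 = 7 − 0 − 6 = 1; torsion from ∂_1 factors > 1: none. So H_0 ≅ Z.
H_1: b_1 = 9 − 6 − 0 = 3; torsion from ∂_2 factors > 1: none. So H_1 ≅ Z^3.

H_0 ≅ Z,  H_1 ≅ Z^3.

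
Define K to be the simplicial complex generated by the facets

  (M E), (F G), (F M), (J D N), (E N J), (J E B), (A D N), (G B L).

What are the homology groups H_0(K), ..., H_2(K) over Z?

H_0 ≅ Z,  H_1 ≅ Z,  H_2 = 0.

Order the vertices as A < B < D < E < F < G < J < L < M < N. Listing each simplex with vertices in this order, K has dimension 2 with simplices:

  0-simplices (10): A, B, D, E, F, G, J, L, M, N
  1-simplices (15): AD, AN, BE, BG, BJ, BL, DJ, DN, EJ, EM, EN, FG, FM, GL, JN
  2-simplices (5): ADN, BEJ, BGL, DJN, EJN

Hence C_0 ≅ Z^10, C_1 ≅ Z^15, C_2 ≅ Z^5.

Boundary ∂_1: C_1 → C_0 maps an edge to its endpoints' difference, ∂[p,q] = q − p. For instance
  ∂EM = M − E.
As a 10×15 matrix over Z this has rank 9, with invariant factors (1,1,1,1,1,1,1,1,1).

The boundary map ∂_2: C_2 → C_1 acts by ∂[p,q,r] = [q,r] − [p,r] + [p,q]. For instance
  ∂BGL = GL − BL + BG,
  ∂ADN = DN − AN + AD.
As a 15×5 matrix over Z this has rank 5, with invariant factors (1,1,1,1,1).

Now H_k = ker ∂_k / im ∂_{k+1}, so:

  H_0: rank C_0 − rank ∂_1 = 10 − 9 = 1, and the invariant factors of ∂_1 are all 1, so H_0 = Z.
  H_1: rank ker ∂_1 − rank ∂_2 = (15 − 9) − 5 = 1, and the invariant factors of ∂_2 are all 1, so H_1 = Z.
  H_2: rank ker ∂_2 − rank ∂_3 = (5 − 5) − 0 = 0, and there is no ∂_3, so H_2 = 0.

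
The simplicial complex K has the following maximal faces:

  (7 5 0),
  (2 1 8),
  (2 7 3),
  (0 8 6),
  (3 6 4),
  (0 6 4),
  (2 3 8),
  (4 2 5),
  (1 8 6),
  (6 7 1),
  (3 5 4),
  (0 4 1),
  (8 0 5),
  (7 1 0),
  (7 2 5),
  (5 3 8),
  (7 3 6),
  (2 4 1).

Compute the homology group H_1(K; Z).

Fix the vertex order 0 < 1 < 2 < 3 < 4 < 5 < 6 < 7 < 8 and write every simplex with vertices in increasing order. Then dim K = 2 and the simplices of K are:

  0-simplices (9): [0], [1], [2], [3], [4], [5], [6], [7], [8]
  1-simplices (27): (27 of them)
  2-simplices (18): [0,1,4], [0,1,7], [0,4,6], [0,5,7], [0,5,8], [0,6,8], [1,2,4], [1,2,8], [1,6,7], [1,6,8], [2,3,7], [2,3,8], [2,4,5], [2,5,7], [3,4,5], [3,4,6], [3,5,8], [3,6,7]

so the chain groups are C_0 ≅ Z^9, C_1 ≅ Z^27, C_2 ≅ Z^18.

The boundary map ∂_1: C_1 → C_0 is given by ∂[p,q] = [q] − [p].
This gives a 9×27 integer matrix of rank 8; reducing to Smith normal form yields diagonal entries (1,1,1,1,1,1,1,1).

The boundary map ∂_2: C_2 → C_1 sends each 2-simplex [p,q,r] to [q,r] − [p,r] + [p,q]. For instance
  ∂[1,2,4] = [2,4] − [1,4] + [1,2],
  ∂[0,6,8] = [6,8] − [0,8] + [0,6].
This gives a 27×18 integer matrix of rank 18; reducing to Smith normal form yields diagonal entries (1,1,1,1,1,1,1,1,1,1,1,1,1,1,1,1,1,2).

Now H_k = ker ∂_k / im ∂_{k+1}, so:

  H_1: rank ker ∂_1 − rank ∂_2 = (27 − 8) − 18 = 1, and ∂_2 has invariant factor 2 > 1, so H_1 = Z ⊕ Z/2Z.

H_1 ≅ Z ⊕ Z/2Z.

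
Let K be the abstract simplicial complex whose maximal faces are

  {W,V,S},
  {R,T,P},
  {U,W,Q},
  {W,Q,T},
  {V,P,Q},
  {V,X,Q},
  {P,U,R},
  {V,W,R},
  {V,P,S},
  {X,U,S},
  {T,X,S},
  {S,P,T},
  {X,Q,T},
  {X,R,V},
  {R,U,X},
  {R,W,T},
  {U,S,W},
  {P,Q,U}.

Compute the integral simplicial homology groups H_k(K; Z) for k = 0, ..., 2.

We work with the vertex ordering P < Q < R < S < T < U < V < W < X. The simplices of K, each written with vertices in increasing order, are:

  0-simplices (9): P, Q, R, S, T, U, V, W, X
  1-simplices (27): PQ, PR, PS, PT, PU, PV, QT, QU, QV, QW, QX, RT, RU, RV, RW, RX, ST, SU, SV, SW, SX, TW, TX, UW, UX, VW, VX
  2-simplices (18): PQU, PQV, PRT, PRU, PST, PSV, QTW, QTX, QUW, QVX, RTW, RUX, RVW, RVX, STX, SUW, SUX, SVW

so the chain groups are C_0 ≅ Z^9, C_1 ≅ Z^27, C_2 ≅ Z^18.

Boundary ∂_1: C_1 → C_0 sends each edge [p,q] (with p < q) to q − p. For instance
  ∂RT = T − R.
The resulting 9×27 matrix has rank 8, and its Smith normal form has invariant factors (1,1,1,1,1,1,1,1).

The boundary map ∂_2: C_2 → C_1 acts by ∂[p,q,r] = [q,r] − [p,r] + [p,q]. For instance
  ∂SVW = VW − SW + SV,
  ∂SUW = UW − SW + SU.
The resulting 27×18 matrix has rank 17, and its Smith normal form has invariant factors (1,1,1,1,1,1,1,1,1,1,1,1,1,1,1,1,1).

From H_k ≅ ker(∂_k) / im(∂_{k+1}) we obtain:

  H_0: rank C_0 − rank ∂_1 = 9 − 8 = 1, and the invariant factors of ∂_1 are all 1, so H_0 ≅ Z.
  H_1: rank ker ∂_1 − rank ∂_2 = (27 − 8) − 17 = 2, and the invariant factors of ∂_2 are all 1, so H_1 ≅ Z^2.
  H_2: rank ker ∂_2 − rank ∂_3 = (18 − 17) − 0 = 1, and there is no ∂_3, so H_2 ≅ Z.

(K is a triangulation of the torus T^2.)

H_0 ≅ Z,  H_1 ≅ Z^2,  H_2 ≅ Z.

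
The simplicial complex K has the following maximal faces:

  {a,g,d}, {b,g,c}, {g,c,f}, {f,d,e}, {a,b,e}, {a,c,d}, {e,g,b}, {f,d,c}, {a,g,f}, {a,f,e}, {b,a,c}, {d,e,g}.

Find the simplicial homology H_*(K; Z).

We work with the vertex ordering a < b < c < d < e < f < g. The simplices of K, each written with vertices in increasing order, are:

  0-simplices (7): a, b, c, d, e, f, g
  1-simplices (18): ab, ac, ad, ae, af, ag, bc, be, bg, cd, cf, cg, de, df, dg, ef, eg, fg
  2-simplices (12): abc, abe, acd, adg, aef, afg, bcg, beg, cdf, cfg, def, deg

giving chain groups C_0 ≅ Z^7, C_1 ≅ Z^18, C_2 ≅ Z^12.

∂_1: C_1 → C_0 is given by ∂[p,q] = [q] − [p].
As a 7×18 matrix over Z this has rank 6, with invariant factors (1,1,1,1,1,1).

The boundary map ∂_2: C_2 → C_1 maps a triangle to the signed sum of its edges. For instance
  ∂afg = fg − ag + af,
  ∂cfg = fg − cg + cf.
The resulting 18×12 matrix has rank 12, and its Smith normal form has invariant factors (1,1,1,1,1,1,1,1,1,1,1,2).

From H_k ≅ ker(∂_k) / im(∂_{k+1}) we obtain:

  H_0: rank C_0 − rank ∂_1 = 7 − 6 = 1, and the invariant factors of ∂_1 are all 1, so H_0 = Z.
  H_1: rank ker ∂_1 − rank ∂_2 = (18 − 6) − 12 = 0, and ∂_2 has invariant factor 2 > 1, so H_1 = Z/2Z.
  H_2: rank ker ∂_2 − rank ∂_3 = (12 − 12) − 0 = 0, and there is no ∂_3, so H_2 = 0.

As a check, the Euler characteristic is 7 − 18 + 12 = 1, which agrees with 1 − 0 + 0 = 1.

H_0 = Z,  H_1 = Z/2Z,  H_2 = 0.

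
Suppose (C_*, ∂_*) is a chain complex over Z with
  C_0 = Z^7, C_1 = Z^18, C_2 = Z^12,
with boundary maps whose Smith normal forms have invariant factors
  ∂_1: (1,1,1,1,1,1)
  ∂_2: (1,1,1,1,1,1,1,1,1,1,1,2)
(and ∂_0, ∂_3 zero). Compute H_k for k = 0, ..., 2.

H_0 ≅ Z,  H_1 ≅ Z/2Z,  H_2 = 0.

H_0: b_0 = 7 − 0 − 6 = 1; torsion from ∂_1 factors > 1: none. So H_0 ≅ Z.
H_1: b_1 = 18 − 6 − 12 = 0; torsion from ∂_2 factors > 1: [2]. So H_1 ≅ Z/2Z.
H_2: b_2 = 12 − 12 − 0 = 0; torsion from ∂_3 factors > 1: none. So H_2 ≅ 0.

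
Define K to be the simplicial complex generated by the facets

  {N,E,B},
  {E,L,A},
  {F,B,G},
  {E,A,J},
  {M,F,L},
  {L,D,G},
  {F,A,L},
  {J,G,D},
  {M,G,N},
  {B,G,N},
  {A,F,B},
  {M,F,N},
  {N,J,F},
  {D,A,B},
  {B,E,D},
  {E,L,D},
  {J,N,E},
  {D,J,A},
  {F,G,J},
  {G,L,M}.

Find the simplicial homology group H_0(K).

H_0 = Z.

K has 10 vertices, 30 edges, 20 triangles.
rank ∂_0 = 0, rank ∂_1 = 9 ⇒ b_0 = 10 − 0 − 9 = 1; all invariant factors of ∂_1 are 1 so no torsion. So H_0 ≅ Z.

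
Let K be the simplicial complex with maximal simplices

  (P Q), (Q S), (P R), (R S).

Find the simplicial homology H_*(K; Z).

Order the vertices as P < Q < R < S. Listing each simplex with vertices in this order, K has dimension 1 with simplices:

  0-simplices (4): P, Q, R, S
  1-simplices (4): PQ, PR, QS, RS

Hence C_0 ≅ Z^4, C_1 ≅ Z^4.

Boundary ∂_1: C_1 → C_0 maps an edge to its endpoints' difference, ∂[p,q] = q − p. For instance
  ∂PR = R − P.
The 4×4 boundary matrix has rank 3 and Smith normal form diag(1,1,1).

Computing H_k = (kernel of ∂_k) / (image of ∂_{k+1}):

  H_0: rank C_0 − rank ∂_1 = 4 − 3 = 1, and the invariant factors of ∂_1 are all 1, so H_0 ≅ Z.
  H_1: rank ker ∂_1 − rank ∂_2 = (4 − 3) − 0 = 1, and there is no ∂_2, so H_1 ≅ Z.

As a check, the Euler characteristic is 4 − 4 = 0, which agrees with 1 − 1 = 0.

H_0 = Z,  H_1 = Z.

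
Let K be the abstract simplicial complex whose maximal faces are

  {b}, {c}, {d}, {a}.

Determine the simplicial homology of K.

Take the total order a < b < c < d on the vertex set. Then K (dimension 0) consists of the simplices:

  0-simplices (4): a, b, c, d

so the chain groups are C_0 ≅ Z^4.

Computing H_k = (kernel of ∂_k) / (image of ∂_{k+1}):

  H_0: rank C_0 − rank ∂_1 = 4 − 0 = 4, and there is no ∂_1, so H_0 ≅ Z^4.

H_0 = Z^4.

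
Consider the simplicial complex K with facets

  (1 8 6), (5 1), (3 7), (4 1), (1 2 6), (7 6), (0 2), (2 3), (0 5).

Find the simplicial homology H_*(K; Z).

H_0 = Z,  H_1 = Z^2,  H_2 = 0.

K has 9 vertices, 12 edges, 2 triangles.
rank ∂_0 = 0, rank ∂_1 = 8 ⇒ b_0 = 9 − 0 − 8 = 1; all invariant factors of ∂_1 are 1 so no torsion. So H_0 = Z.
rank ∂_1 = 8, rank ∂_2 = 2 ⇒ b_1 = 12 − 8 − 2 = 2; all invariant factors of ∂_2 are 1 so no torsion. So H_1 = Z^2.
rank ∂_2 = 2, rank ∂_3 = 0 ⇒ b_2 = 2 − 2 − 0 = 0. So H_2 = 0.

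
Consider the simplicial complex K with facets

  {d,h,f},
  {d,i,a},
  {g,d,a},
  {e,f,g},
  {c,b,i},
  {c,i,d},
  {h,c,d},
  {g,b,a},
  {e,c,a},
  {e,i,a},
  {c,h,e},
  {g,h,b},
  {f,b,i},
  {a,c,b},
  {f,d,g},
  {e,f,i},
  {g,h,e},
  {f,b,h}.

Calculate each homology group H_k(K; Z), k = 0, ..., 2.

H_0 = Z,  H_1 = Z ⊕ Z/2,  H_2 = 0.

K has 9 vertices, 27 edges, 18 triangles.
rank ∂_0 = 0, rank ∂_1 = 8 ⇒ b_0 = 9 − 0 − 8 = 1; all invariant factors of ∂_1 are 1 so no torsion. So H_0 ≅ Z.
rank ∂_1 = 8, rank ∂_2 = 18 ⇒ b_1 = 27 − 8 − 18 = 1; ∂_2 has invariant factor(s) [2] giving torsion. So H_1 ≅ Z ⊕ Z/2.
rank ∂_2 = 18, rank ∂_3 = 0 ⇒ b_2 = 18 − 18 − 0 = 0. So H_2 ≅ 0.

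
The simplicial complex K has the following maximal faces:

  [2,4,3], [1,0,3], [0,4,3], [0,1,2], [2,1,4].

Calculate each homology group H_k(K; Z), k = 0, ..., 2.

Fix the vertex order 0 < 1 < 2 < 3 < 4 and write every simplex with vertices in increasing order. Then dim K = 2 and the simplices of K are:

  0-simplices (5): [0], [1], [2], [3], [4]
  1-simplices (10): [0,1], [0,2], [0,3], [0,4], [1,2], [1,3], [1,4], [2,3], [2,4], [3,4]
  2-simplices (5): [0,1,2], [0,1,3], [0,3,4], [1,2,4], [2,3,4]

giving chain groups C_0 ≅ Z^5, C_1 ≅ Z^10, C_2 ≅ Z^5.

The boundary map ∂_1: C_1 → C_0 maps an edge to its endpoints' difference, ∂[p,q] = q − p. For instance
  ∂[0,2] = [2] − [0].
The 5×10 boundary matrix has rank 4 and Smith normal form diag(1,1,1,1).

Boundary ∂_2: C_2 → C_1 sends each 2-simplex [p,q,r] to [q,r] − [p,r] + [p,q]. For instance
  ∂[0,1,3] = [1,3] − [0,3] + [0,1],
  ∂[0,3,4] = [3,4] − [0,4] + [0,3].
As a 10×5 matrix over Z this has rank 5, with invariant factors (1,1,1,1,1).

Reading off H_k = ker ∂_k / im ∂_{k+1}:

  H_0: rank C_0 − rank ∂_1 = 5 − 4 = 1, and the invariant factors of ∂_1 are all 1, so H_0 ≅ Z.
  H_1: rank ker ∂_1 − rank ∂_2 = (10 − 4) − 5 = 1, and the invariant factors of ∂_2 are all 1, so H_1 ≅ Z.
  H_2: rank ker ∂_2 − rank ∂_3 = (5 − 5) − 0 = 0, and there is no ∂_3, so H_2 ≅ 0.

H_0 = Z,  H_1 = Z,  H_2 = 0.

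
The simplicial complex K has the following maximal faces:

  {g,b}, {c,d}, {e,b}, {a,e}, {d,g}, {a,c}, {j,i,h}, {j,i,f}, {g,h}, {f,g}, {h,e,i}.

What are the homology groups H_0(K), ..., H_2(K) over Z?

K has 10 vertices, 15 edges, 3 triangles.
rank ∂_0 = 0, rank ∂_1 = 9 ⇒ b_0 = 10 − 0 − 9 = 1; all invariant factors of ∂_1 are 1 so no torsion. So H_0 ≅ Z.
rank ∂_1 = 9, rank ∂_2 = 3 ⇒ b_1 = 15 − 9 − 3 = 3; all invariant factors of ∂_2 are 1 so no torsion. So H_1 ≅ Z^3.
rank ∂_2 = 3, rank ∂_3 = 0 ⇒ b_2 = 3 − 3 − 0 = 0. So H_2 ≅ 0.

H_0 ≅ Z,  H_1 ≅ Z^3,  H_2 = 0.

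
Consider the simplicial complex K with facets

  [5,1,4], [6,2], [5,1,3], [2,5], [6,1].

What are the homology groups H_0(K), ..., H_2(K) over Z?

Order the vertices as 1 < 2 < 3 < 4 < 5 < 6. Listing each simplex with vertices in this order, K has dimension 2 with simplices:

  0-simplices (6): [1], [2], [3], [4], [5], [6]
  1-simplices (8): [1,3], [1,4], [1,5], [1,6], [2,5], [2,6], [3,5], [4,5]
  2-simplices (2): [1,3,5], [1,4,5]

so the chain groups are C_0 ≅ Z^6, C_1 ≅ Z^8, C_2 ≅ Z^2.

∂_1: C_1 → C_0 maps an edge to its endpoints' difference, ∂[p,q] = q − p. For instance
  ∂[1,3] = [3] − [1].
This gives a 6×8 integer matrix of rank 5; reducing to Smith normal form yields diagonal entries (1,1,1,1,1).

Boundary ∂_2: C_2 → C_1 acts by ∂[p,q,r] = [q,r] − [p,r] + [p,q]. For instance
  ∂[1,4,5] = [4,5] − [1,5] + [1,4],
  ∂[1,3,5] = [3,5] − [1,5] + [1,3].
This gives a 8×2 integer matrix of rank 2; reducing to Smith normal form yields diagonal entries (1,1).

Computing H_k = (kernel of ∂_k) / (image of ∂_{k+1}):

  H_0: rank C_0 − rank ∂_1 = 6 − 5 = 1, and the invariant factors of ∂_1 are all 1, so H_0 = Z.
  H_1: rank ker ∂_1 − rank ∂_2 = (8 − 5) − 2 = 1, and the invariant factors of ∂_2 are all 1, so H_1 = Z.
  H_2: rank ker ∂_2 − rank ∂_3 = (2 − 2) − 0 = 0, and there is no ∂_3, so H_2 = 0.

H_0 = Z,  H_1 = Z,  H_2 = 0.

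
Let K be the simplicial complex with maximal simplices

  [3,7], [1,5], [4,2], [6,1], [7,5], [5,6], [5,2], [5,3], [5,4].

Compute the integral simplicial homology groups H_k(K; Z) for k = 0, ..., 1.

H_0 ≅ Z,  H_1 ≅ Z^3.

Order the vertices as 1 < 2 < 3 < 4 < 5 < 6 < 7. Listing each simplex with vertices in this order, K has dimension 1 with simplices:

  0-simplices (7): [1], [2], [3], [4], [5], [6], [7]
  1-simplices (9): [1,5], [1,6], [2,4], [2,5], [3,5], [3,7], [4,5], [5,6], [5,7]

so the chain groups are C_0 ≅ Z^7, C_1 ≅ Z^9.

The boundary map ∂_1: C_1 → C_0 maps an edge to its endpoints' difference, ∂[p,q] = q − p. For instance
  ∂[3,5] = [5] − [3].
The resulting 7×9 matrix has rank 6, and its Smith normal form has invariant factors (1,1,1,1,1,1).

Now H_k = ker ∂_k / im ∂_{k+1}, so:

  H_0: rank C_0 − rank ∂_1 = 7 − 6 = 1, and the invariant factors of ∂_1 are all 1, so H_0 ≅ Z.
  H_1: rank ker ∂_1 − rank ∂_2 = (9 − 6) − 0 = 3, and there is no ∂_2, so H_1 ≅ Z^3.

As a check, the Euler characteristic is 7 − 9 = -2, which agrees with 1 − 3 = -2.
(K is a triangulation of a wedge of 3 circles.)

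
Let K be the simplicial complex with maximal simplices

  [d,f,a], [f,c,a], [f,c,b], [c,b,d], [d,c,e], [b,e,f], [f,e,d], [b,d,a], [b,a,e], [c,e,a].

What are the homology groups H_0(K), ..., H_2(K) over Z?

H_0 = Z,  H_1 = Z/2,  H_2 = 0.

Order the vertices as a < b < c < d < e < f. Listing each simplex with vertices in this order, K has dimension 2 with simplices:

  0-simplices (6): a, b, c, d, e, f
  1-simplices (15): ab, ac, ad, ae, af, bc, bd, be, bf, cd, ce, cf, de, df, ef
  2-simplices (10): abd, abe, ace, acf, adf, bcd, bcf, bef, cde, def

Hence C_0 ≅ Z^6, C_1 ≅ Z^15, C_2 ≅ Z^10.

The boundary map ∂_1: C_1 → C_0 sends each edge [p,q] (with p < q) to q − p. For instance
  ∂cf = f − c.
The 6×15 boundary matrix has rank 5 and Smith normal form diag(1,1,1,1,1).

The boundary map ∂_2: C_2 → C_1 sends each 2-simplex [p,q,r] to [q,r] − [p,r] + [p,q]. For instance
  ∂bcd = cd − bd + bc,
  ∂abe = be − ae + ab.
This gives a 15×10 integer matrix of rank 10; reducing to Smith normal form yields diagonal entries (1,1,1,1,1,1,1,1,1,2).

Now H_k = ker ∂_k / im ∂_{k+1}, so:

  H_0: rank C_0 − rank ∂_1 = 6 − 5 = 1, and the invariant factors of ∂_1 are all 1, so H_0 = Z.
  H_1: rank ker ∂_1 − rank ∂_2 = (15 − 5) − 10 = 0, and ∂_2 has invariant factor 2 > 1, so H_1 = Z/2.
  H_2: rank ker ∂_2 − rank ∂_3 = (10 − 10) − 0 = 0, and there is no ∂_3, so H_2 = 0.

As a check, the Euler characteristic is 6 − 15 + 10 = 1, which agrees with 1 − 0 + 0 = 1.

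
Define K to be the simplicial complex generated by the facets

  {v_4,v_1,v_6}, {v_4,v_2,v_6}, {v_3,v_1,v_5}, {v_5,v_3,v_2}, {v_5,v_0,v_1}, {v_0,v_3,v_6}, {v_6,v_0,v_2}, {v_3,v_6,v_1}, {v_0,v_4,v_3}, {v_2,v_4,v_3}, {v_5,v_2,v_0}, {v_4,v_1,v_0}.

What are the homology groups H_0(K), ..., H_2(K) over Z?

Order the vertices as v_0 < v_1 < v_2 < v_3 < v_4 < v_5 < v_6. Listing each simplex with vertices in this order, K has dimension 2 with simplices:

  0-simplices (7): [v_0], [v_1], [v_2], [v_3], [v_4], [v_5], [v_6]
  1-simplices (18): (18 of them)
  2-simplices (12): (12 of them)

Hence C_0 ≅ Z^7, C_1 ≅ Z^18, C_2 ≅ Z^12.

Boundary ∂_1: C_1 → C_0 maps an edge to its endpoints' difference, ∂[p,q] = q − p. For instance
  ∂[v_4,v_6] = [v_6] − [v_4].
The 7×18 boundary matrix has rank 6 and Smith normal form diag(1,1,1,1,1,1).

The boundary map ∂_2: C_2 → C_1 maps a triangle to the signed sum of its edges. For instance
  ∂[v_0,v_1,v_5] = [v_1,v_5] − [v_0,v_5] + [v_0,v_1],
  ∂[v_2,v_4,v_6] = [v_4,v_6] − [v_2,v_6] + [v_2,v_4].
As a 18×12 matrix over Z this has rank 12, with invariant factors (1,1,1,1,1,1,1,1,1,1,1,2).

From H_k ≅ ker(∂_k) / im(∂_{k+1}) we obtain:

  H_0: rank C_0 − rank ∂_1 = 7 − 6 = 1, and the invariant factors of ∂_1 are all 1, so H_0 = Z.
  H_1: rank ker ∂_1 − rank ∂_2 = (18 − 6) − 12 = 0, and ∂_2 has invariant factor 2 > 1, so H_1 = Z/2Z.
  H_2: rank ker ∂_2 − rank ∂_3 = (12 − 12) − 0 = 0, and there is no ∂_3, so H_2 = 0.

As a check, the Euler characteristic is 7 − 18 + 12 = 1, which agrees with 1 − 0 + 0 = 1.

H_0 = Z,  H_1 = Z/2Z,  H_2 = 0.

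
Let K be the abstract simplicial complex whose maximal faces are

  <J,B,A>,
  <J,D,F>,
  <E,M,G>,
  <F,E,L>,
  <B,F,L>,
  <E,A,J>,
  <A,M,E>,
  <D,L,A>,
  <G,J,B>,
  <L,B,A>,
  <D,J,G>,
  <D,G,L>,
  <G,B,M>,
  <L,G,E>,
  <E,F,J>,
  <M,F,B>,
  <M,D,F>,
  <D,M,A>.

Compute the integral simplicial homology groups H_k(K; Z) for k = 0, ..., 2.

Take the total order A < B < D < E < F < G < J < L < M on the vertex set. Then K (dimension 2) consists of the simplices:

  0-simplices (9): A, B, D, E, F, G, J, L, M
  1-simplices (27): AB, AD, AE, AJ, AL, AM, BF, BG, BJ, BL, BM, DF, DG, DJ, DL, DM, EF, EG, EJ, EL, EM, FJ, FL, FM, GJ, GL, GM
  2-simplices (18): ABJ, ABL, ADL, ADM, AEJ, AEM, BFL, BFM, BGJ, BGM, DFJ, DFM, DGJ, DGL, EFJ, EFL, EGL, EGM

giving chain groups C_0 ≅ Z^9, C_1 ≅ Z^27, C_2 ≅ Z^18.

Boundary ∂_1: C_1 → C_0 maps an edge to its endpoints' difference, ∂[p,q] = q − p.
The resulting 9×27 matrix has rank 8, and its Smith normal form has invariant factors (1,1,1,1,1,1,1,1).

The boundary map ∂_2: C_2 → C_1 sends each 2-simplex [p,q,r] to [q,r] − [p,r] + [p,q]. For instance
  ∂ABL = BL − AL + AB,
  ∂BGM = GM − BM + BG.
As a 27×18 matrix over Z this has rank 17, with invariant factors (1,1,1,1,1,1,1,1,1,1,1,1,1,1,1,1,1).

From H_k ≅ ker(∂_k) / im(∂_{k+1}) we obtain:

  H_0: rank C_0 − rank ∂_1 = 9 − 8 = 1, and the invariant factors of ∂_1 are all 1, so H_0 = Z.
  H_1: rank ker ∂_1 − rank ∂_2 = (27 − 8) − 17 = 2, and the invariant factors of ∂_2 are all 1, so H_1 = Z^2.
  H_2: rank ker ∂_2 − rank ∂_3 = (18 − 17) − 0 = 1, and there is no ∂_3, so H_2 = Z.

H_0 = Z,  H_1 = Z^2,  H_2 = Z.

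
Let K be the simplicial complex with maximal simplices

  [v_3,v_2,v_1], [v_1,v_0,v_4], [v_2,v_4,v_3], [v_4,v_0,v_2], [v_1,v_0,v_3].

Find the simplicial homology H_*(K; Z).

H_0 = Z,  H_1 = Z,  H_2 = 0.

We work with the vertex ordering v_0 < v_1 < v_2 < v_3 < v_4. The simplices of K, each written with vertices in increasing order, are:

  0-simplices (5): [v_0], [v_1], [v_2], [v_3], [v_4]
  1-simplices (10): [v_0,v_1], [v_0,v_2], [v_0,v_3], [v_0,v_4], [v_1,v_2], [v_1,v_3], [v_1,v_4], [v_2,v_3], [v_2,v_4], [v_3,v_4]
  2-simplices (5): [v_0,v_1,v_3], [v_0,v_1,v_4], [v_0,v_2,v_4], [v_1,v_2,v_3], [v_2,v_3,v_4]

giving chain groups C_0 ≅ Z^5, C_1 ≅ Z^10, C_2 ≅ Z^5.

The boundary map ∂_1: C_1 → C_0 is given by ∂[p,q] = [q] − [p]. For instance
  ∂[v_2,v_3] = [v_3] − [v_2].
This gives a 5×10 integer matrix of rank 4; reducing to Smith normal form yields diagonal entries (1,1,1,1).

Boundary ∂_2: C_2 → C_1 sends each 2-simplex [p,q,r] to [q,r] − [p,r] + [p,q]. For instance
  ∂[v_0,v_1,v_4] = [v_1,v_4] − [v_0,v_4] + [v_0,v_1],
  ∂[v_2,v_3,v_4] = [v_3,v_4] − [v_2,v_4] + [v_2,v_3].
This gives a 10×5 integer matrix of rank 5; reducing to Smith normal form yields diagonal entries (1,1,1,1,1).

Computing H_k = (kernel of ∂_k) / (image of ∂_{k+1}):

  H_0: rank C_0 − rank ∂_1 = 5 − 4 = 1, and the invariant factors of ∂_1 are all 1, so H_0 ≅ Z.
  H_1: rank ker ∂_1 − rank ∂_2 = (10 − 4) − 5 = 1, and the invariant factors of ∂_2 are all 1, so H_1 ≅ Z.
  H_2: rank ker ∂_2 − rank ∂_3 = (5 − 5) − 0 = 0, and there is no ∂_3, so H_2 ≅ 0.

As a check, the Euler characteristic is 5 − 10 + 5 = 0, which agrees with 1 − 1 + 0 = 0.
(K is a triangulation of the Möbius band.)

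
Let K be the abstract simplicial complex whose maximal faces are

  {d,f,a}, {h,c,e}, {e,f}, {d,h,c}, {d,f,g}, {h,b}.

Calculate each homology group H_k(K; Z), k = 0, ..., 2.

H_0 = Z,  H_1 = Z,  H_2 = 0.

Take the total order a < b < c < d < e < f < g < h on the vertex set. Then K (dimension 2) consists of the simplices:

  0-simplices (8): a, b, c, d, e, f, g, h
  1-simplices (12): ad, af, bh, cd, ce, ch, df, dg, dh, ef, eh, fg
  2-simplices (4): adf, cdh, ceh, dfg

so the chain groups are C_0 ≅ Z^8, C_1 ≅ Z^12, C_2 ≅ Z^4.

The boundary map ∂_1: C_1 → C_0 is given by ∂[p,q] = [q] − [p]. For instance
  ∂af = f − a.
The 8×12 boundary matrix has rank 7 and Smith normal form diag(1,1,1,1,1,1,1).

The boundary map ∂_2: C_2 → C_1 acts by ∂[p,q,r] = [q,r] − [p,r] + [p,q]. For instance
  ∂dfg = fg − dg + df,
  ∂cdh = dh − ch + cd.
The 12×4 boundary matrix has rank 4 and Smith normal form diag(1,1,1,1).

From H_k ≅ ker(∂_k) / im(∂_{k+1}) we obtain:

  H_0: rank C_0 − rank ∂_1 = 8 − 7 = 1, and the invariant factors of ∂_1 are all 1, so H_0 = Z.
  H_1: rank ker ∂_1 − rank ∂_2 = (12 − 7) − 4 = 1, and the invariant factors of ∂_2 are all 1, so H_1 = Z.
  H_2: rank ker ∂_2 − rank ∂_3 = (4 − 4) − 0 = 0, and there is no ∂_3, so H_2 = 0.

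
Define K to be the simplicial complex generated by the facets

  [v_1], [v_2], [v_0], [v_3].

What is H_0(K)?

H_0 ≅ Z^4.

K has 4 vertices.
rank ∂_0 = 0, rank ∂_1 = 0 ⇒ b_0 = 4 − 0 − 0 = 4. So H_0 = Z^4.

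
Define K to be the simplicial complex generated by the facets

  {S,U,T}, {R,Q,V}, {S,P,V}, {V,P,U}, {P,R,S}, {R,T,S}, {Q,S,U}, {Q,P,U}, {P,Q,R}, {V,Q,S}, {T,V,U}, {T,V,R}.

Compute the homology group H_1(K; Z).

Take the total order P < Q < R < S < T < U < V on the vertex set. Then K (dimension 2) consists of the simplices:

  0-simplices (7): P, Q, R, S, T, U, V
  1-simplices (18): PQ, PR, PS, PU, PV, QR, QS, QU, QV, RS, RT, RV, ST, SU, SV, TU, TV, UV
  2-simplices (12): PQR, PQU, PRS, PSV, PUV, QRV, QSU, QSV, RST, RTV, STU, TUV

Hence C_0 ≅ Z^7, C_1 ≅ Z^18, C_2 ≅ Z^12.

∂_1: C_1 → C_0 is given by ∂[p,q] = [q] − [p]. For instance
  ∂QV = V − Q.
The 7×18 boundary matrix has rank 6 and Smith normal form diag(1,1,1,1,1,1).

Boundary ∂_2: C_2 → C_1 acts by ∂[p,q,r] = [q,r] − [p,r] + [p,q]. For instance
  ∂PUV = UV − PV + PU,
  ∂RTV = TV − RV + RT.
This gives a 18×12 integer matrix of rank 12; reducing to Smith normal form yields diagonal entries (1,1,1,1,1,1,1,1,1,1,1,2).

From H_k ≅ ker(∂_k) / im(∂_{k+1}) we obtain:

  H_1: rank ker ∂_1 − rank ∂_2 = (18 − 6) − 12 = 0, and ∂_2 has invariant factor 2 > 1, so H_1 = Z/2Z.

(K is a triangulation of the real projective plane RP^2.)

H_1 ≅ Z/2Z.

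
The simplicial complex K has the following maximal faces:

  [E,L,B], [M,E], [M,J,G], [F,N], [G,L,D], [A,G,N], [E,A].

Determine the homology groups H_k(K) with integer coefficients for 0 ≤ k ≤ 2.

H_0 ≅ Z,  H_1 ≅ Z^2,  H_2 = 0.

Order the vertices as A < B < D < E < F < G < J < L < M < N. Listing each simplex with vertices in this order, K has dimension 2 with simplices:

  0-simplices (10): A, B, D, E, F, G, J, L, M, N
  1-simplices (15): AE, AG, AN, BE, BL, DG, DL, EL, EM, FN, GJ, GL, GM, GN, JM
  2-simplices (4): AGN, BEL, DGL, GJM

Hence C_0 ≅ Z^10, C_1 ≅ Z^15, C_2 ≅ Z^4.

∂_1: C_1 → C_0 maps an edge to its endpoints' difference, ∂[p,q] = q − p. For instance
  ∂DL = L − D.
As a 10×15 matrix over Z this has rank 9, with invariant factors (1,1,1,1,1,1,1,1,1).

∂_2: C_2 → C_1 acts by ∂[p,q,r] = [q,r] − [p,r] + [p,q]. For instance
  ∂GJM = JM − GM + GJ,
  ∂BEL = EL − BL + BE.
The 15×4 boundary matrix has rank 4 and Smith normal form diag(1,1,1,1).

Computing H_k = (kernel of ∂_k) / (image of ∂_{k+1}):

  H_0: rank C_0 − rank ∂_1 = 10 − 9 = 1, and the invariant factors of ∂_1 are all 1, so H_0 ≅ Z.
  H_1: rank ker ∂_1 − rank ∂_2 = (15 − 9) − 4 = 2, and the invariant factors of ∂_2 are all 1, so H_1 ≅ Z^2.
  H_2: rank ker ∂_2 − rank ∂_3 = (4 − 4) − 0 = 0, and there is no ∂_3, so H_2 ≅ 0.

As a check, the Euler characteristic is 10 − 15 + 4 = -1, which agrees with 1 − 2 + 0 = -1.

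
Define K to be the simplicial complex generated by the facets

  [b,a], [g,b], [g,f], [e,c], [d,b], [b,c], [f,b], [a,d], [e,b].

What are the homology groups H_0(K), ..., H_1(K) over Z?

We work with the vertex ordering a < b < c < d < e < f < g. The simplices of K, each written with vertices in increasing order, are:

  0-simplices (7): a, b, c, d, e, f, g
  1-simplices (9): ab, ad, bc, bd, be, bf, bg, ce, fg

giving chain groups C_0 ≅ Z^7, C_1 ≅ Z^9.

The boundary map ∂_1: C_1 → C_0 is given by ∂[p,q] = [q] − [p].
As a 7×9 matrix over Z this has rank 6, with invariant factors (1,1,1,1,1,1).

Computing H_k = (kernel of ∂_k) / (image of ∂_{k+1}):

  H_0: rank C_0 − rank ∂_1 = 7 − 6 = 1, and the invariant factors of ∂_1 are all 1, so H_0 ≅ Z.
  H_1: rank ker ∂_1 − rank ∂_2 = (9 − 6) − 0 = 3, and there is no ∂_2, so H_1 ≅ Z^3.

(K is a triangulation of a wedge of 3 circles.)

H_0 ≅ Z,  H_1 ≅ Z^3.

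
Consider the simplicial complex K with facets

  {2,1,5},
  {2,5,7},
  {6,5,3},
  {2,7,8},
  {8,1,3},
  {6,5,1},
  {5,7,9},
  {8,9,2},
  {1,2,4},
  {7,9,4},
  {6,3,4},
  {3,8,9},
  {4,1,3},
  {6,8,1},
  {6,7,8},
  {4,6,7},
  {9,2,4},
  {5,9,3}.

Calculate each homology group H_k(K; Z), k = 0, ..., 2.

Order the vertices as 1 < 2 < 3 < 4 < 5 < 6 < 7 < 8 < 9. Listing each simplex with vertices in this order, K has dimension 2 with simplices:

  0-simplices (9): [1], [2], [3], [4], [5], [6], [7], [8], [9]
  1-simplices (27): (27 of them)
  2-simplices (18): [1,2,4], [1,2,5], [1,3,4], [1,3,8], [1,5,6], [1,6,8], [2,4,9], [2,5,7], [2,7,8], [2,8,9], [3,4,6], [3,5,6], [3,5,9], [3,8,9], [4,6,7], [4,7,9], [5,7,9], [6,7,8]

Hence C_0 ≅ Z^9, C_1 ≅ Z^27, C_2 ≅ Z^18.

Boundary ∂_1: C_1 → C_0 sends each edge [p,q] (with p < q) to q − p.
This gives a 9×27 integer matrix of rank 8; reducing to Smith normal form yields diagonal entries (1,1,1,1,1,1,1,1).

∂_2: C_2 → C_1 acts by ∂[p,q,r] = [q,r] − [p,r] + [p,q]. For instance
  ∂[6,7,8] = [7,8] − [6,8] + [6,7],
  ∂[2,7,8] = [7,8] − [2,8] + [2,7].
The resulting 27×18 matrix has rank 18, and its Smith normal form has invariant factors (1,1,1,1,1,1,1,1,1,1,1,1,1,1,1,1,1,2).

Computing H_k = (kernel of ∂_k) / (image of ∂_{k+1}):

  H_0: rank C_0 − rank ∂_1 = 9 − 8 = 1, and the invariant factors of ∂_1 are all 1, so H_0 = Z.
  H_1: rank ker ∂_1 − rank ∂_2 = (27 − 8) − 18 = 1, and ∂_2 has invariant factor 2 > 1, so H_1 = Z ⊕ Z/2.
  H_2: rank ker ∂_2 − rank ∂_3 = (18 − 18) − 0 = 0, and there is no ∂_3, so H_2 = 0.

(K is a triangulation of the Klein bottle.)

H_0 = Z,  H_1 = Z ⊕ Z/2,  H_2 = 0.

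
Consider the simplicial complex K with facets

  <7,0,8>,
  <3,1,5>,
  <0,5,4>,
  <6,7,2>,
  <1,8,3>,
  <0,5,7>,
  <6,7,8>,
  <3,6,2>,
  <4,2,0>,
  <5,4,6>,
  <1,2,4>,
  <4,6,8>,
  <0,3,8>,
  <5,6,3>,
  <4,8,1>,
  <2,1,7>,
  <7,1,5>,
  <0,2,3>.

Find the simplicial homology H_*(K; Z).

K has 9 vertices, 27 edges, 18 triangles.
rank ∂_0 = 0, rank ∂_1 = 8 ⇒ b_0 = 9 − 0 − 8 = 1; all invariant factors of ∂_1 are 1 so no torsion. So H_0 ≅ Z.
rank ∂_1 = 8, rank ∂_2 = 17 ⇒ b_1 = 27 − 8 − 17 = 2; all invariant factors of ∂_2 are 1 so no torsion. So H_1 ≅ Z^2.
rank ∂_2 = 17, rank ∂_3 = 0 ⇒ b_2 = 18 − 17 − 0 = 1. So H_2 ≅ Z.

H_0 ≅ Z,  H_1 ≅ Z^2,  H_2 ≅ Z.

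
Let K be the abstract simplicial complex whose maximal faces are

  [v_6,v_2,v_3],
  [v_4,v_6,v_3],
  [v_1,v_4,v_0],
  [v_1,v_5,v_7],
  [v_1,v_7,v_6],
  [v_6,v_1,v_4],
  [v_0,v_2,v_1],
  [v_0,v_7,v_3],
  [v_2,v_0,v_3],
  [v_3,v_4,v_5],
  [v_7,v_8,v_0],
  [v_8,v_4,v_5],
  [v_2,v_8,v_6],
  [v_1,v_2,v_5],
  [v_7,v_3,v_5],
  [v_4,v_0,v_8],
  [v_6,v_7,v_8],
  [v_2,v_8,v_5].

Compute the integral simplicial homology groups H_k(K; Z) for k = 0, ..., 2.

We work with the vertex ordering v_0 < v_1 < v_2 < v_3 < v_4 < v_5 < v_6 < v_7 < v_8. The simplices of K, each written with vertices in increasing order, are:

  0-simplices (9): [v_0], [v_1], [v_2], [v_3], [v_4], [v_5], [v_6], [v_7], [v_8]
  1-simplices (27): (27 of them)
  2-simplices (18): (18 of them)

so the chain groups are C_0 ≅ Z^9, C_1 ≅ Z^27, C_2 ≅ Z^18.

The boundary map ∂_1: C_1 → C_0 sends each edge [p,q] (with p < q) to q − p. For instance
  ∂[v_6,v_8] = [v_8] − [v_6].
The 9×27 boundary matrix has rank 8 and Smith normal form diag(1,1,1,1,1,1,1,1).

∂_2: C_2 → C_1 maps a triangle to the signed sum of its edges. For instance
  ∂[v_0,v_3,v_7] = [v_3,v_7] − [v_0,v_7] + [v_0,v_3],
  ∂[v_2,v_6,v_8] = [v_6,v_8] − [v_2,v_8] + [v_2,v_6].
This gives a 27×18 integer matrix of rank 17; reducing to Smith normal form yields diagonal entries (1,1,1,1,1,1,1,1,1,1,1,1,1,1,1,1,1).

Reading off H_k = ker ∂_k / im ∂_{k+1}:

  H_0: rank C_0 − rank ∂_1 = 9 − 8 = 1, and the invariant factors of ∂_1 are all 1, so H_0 = Z.
  H_1: rank ker ∂_1 − rank ∂_2 = (27 − 8) − 17 = 2, and the invariant factors of ∂_2 are all 1, so H_1 = Z^2.
  H_2: rank ker ∂_2 − rank ∂_3 = (18 − 17) − 0 = 1, and there is no ∂_3, so H_2 = Z.

H_0 = Z,  H_1 = Z^2,  H_2 = Z.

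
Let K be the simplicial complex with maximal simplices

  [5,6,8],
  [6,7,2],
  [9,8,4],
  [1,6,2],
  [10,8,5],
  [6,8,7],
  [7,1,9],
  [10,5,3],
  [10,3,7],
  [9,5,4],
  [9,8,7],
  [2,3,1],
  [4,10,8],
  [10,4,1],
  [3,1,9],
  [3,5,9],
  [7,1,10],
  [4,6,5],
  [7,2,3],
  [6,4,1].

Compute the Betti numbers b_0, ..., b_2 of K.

Take the total order 1 < 2 < 3 < 4 < 5 < 6 < 7 < 8 < 9 < 10 on the vertex set. Then K (dimension 2) consists of the simplices:

  0-simplices (10): [1], [2], [3], [4], [5], [6], [7], [8], [9], [10]
  1-simplices (30): (30 of them)
  2-simplices (20): (20 of them)

giving chain groups C_0 ≅ Z^10, C_1 ≅ Z^30, C_2 ≅ Z^20.

The boundary map ∂_1: C_1 → C_0 sends each edge [p,q] (with p < q) to q − p. For instance
  ∂[3,7] = [7] − [3].
This gives a 10×30 integer matrix of rank 9; reducing to Smith normal form yields diagonal entries (1,1,1,1,1,1,1,1,1).

Boundary ∂_2: C_2 → C_1 sends each 2-simplex [p,q,r] to [q,r] − [p,r] + [p,q]. For instance
  ∂[4,8,9] = [8,9] − [4,9] + [4,8],
  ∂[2,6,7] = [6,7] − [2,7] + [2,6].
The 30×20 boundary matrix has rank 20 and Smith normal form diag(1,1,1,1,1,1,1,1,1,1,1,1,1,1,1,1,1,1,1,2).

Now H_k = ker ∂_k / im ∂_{k+1}, so:

  H_0: rank C_0 − rank ∂_1 = 10 − 9 = 1, and the invariant factors of ∂_1 are all 1, so H_0 ≅ Z.
  H_1: rank ker ∂_1 − rank ∂_2 = (30 − 9) − 20 = 1, and ∂_2 has invariant factor 2 > 1, so H_1 ≅ Z ⊕ Z_2.
  H_2: rank ker ∂_2 − rank ∂_3 = (20 − 20) − 0 = 0, and there is no ∂_3, so H_2 ≅ 0.

Hence the Betti numbers are b_0 = 1, b_1 = 1, b_2 = 0.

b_0 = 1, b_1 = 1, b_2 = 0.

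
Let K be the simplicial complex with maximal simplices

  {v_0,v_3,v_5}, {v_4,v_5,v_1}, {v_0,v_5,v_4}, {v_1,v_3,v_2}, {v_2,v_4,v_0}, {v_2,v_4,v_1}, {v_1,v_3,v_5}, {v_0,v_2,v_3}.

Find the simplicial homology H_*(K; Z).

H_0 = Z,  H_1 = 0,  H_2 = Z.

We work with the vertex ordering v_0 < v_1 < v_2 < v_3 < v_4 < v_5. The simplices of K, each written with vertices in increasing order, are:

  0-simplices (6): [v_0], [v_1], [v_2], [v_3], [v_4], [v_5]
  1-simplices (12): [v_0,v_2], [v_0,v_3], [v_0,v_4], [v_0,v_5], [v_1,v_2], [v_1,v_3], [v_1,v_4], [v_1,v_5], [v_2,v_3], [v_2,v_4], [v_3,v_5], [v_4,v_5]
  2-simplices (8): [v_0,v_2,v_3], [v_0,v_2,v_4], [v_0,v_3,v_5], [v_0,v_4,v_5], [v_1,v_2,v_3], [v_1,v_2,v_4], [v_1,v_3,v_5], [v_1,v_4,v_5]

giving chain groups C_0 ≅ Z^6, C_1 ≅ Z^12, C_2 ≅ Z^8.

∂_1: C_1 → C_0 is given by ∂[p,q] = [q] − [p]. For instance
  ∂[v_0,v_4] = [v_4] − [v_0].
The resulting 6×12 matrix has rank 5, and its Smith normal form has invariant factors (1,1,1,1,1).

∂_2: C_2 → C_1 acts by ∂[p,q,r] = [q,r] − [p,r] + [p,q]. For instance
  ∂[v_1,v_2,v_3] = [v_2,v_3] − [v_1,v_3] + [v_1,v_2],
  ∂[v_1,v_3,v_5] = [v_3,v_5] − [v_1,v_5] + [v_1,v_3].
As a 12×8 matrix over Z this has rank 7, with invariant factors (1,1,1,1,1,1,1).

From H_k ≅ ker(∂_k) / im(∂_{k+1}) we obtain:

  H_0: rank C_0 − rank ∂_1 = 6 − 5 = 1, and the invariant factors of ∂_1 are all 1, so H_0 ≅ Z.
  H_1: rank ker ∂_1 − rank ∂_2 = (12 − 5) − 7 = 0, and the invariant factors of ∂_2 are all 1, so H_1 ≅ 0.
  H_2: rank ker ∂_2 − rank ∂_3 = (8 − 7) − 0 = 1, and there is no ∂_3, so H_2 ≅ Z.

As a check, the Euler characteristic is 6 − 12 + 8 = 2, which agrees with 1 − 0 + 1 = 2.
(K is a triangulation of the 2-sphere S^2.)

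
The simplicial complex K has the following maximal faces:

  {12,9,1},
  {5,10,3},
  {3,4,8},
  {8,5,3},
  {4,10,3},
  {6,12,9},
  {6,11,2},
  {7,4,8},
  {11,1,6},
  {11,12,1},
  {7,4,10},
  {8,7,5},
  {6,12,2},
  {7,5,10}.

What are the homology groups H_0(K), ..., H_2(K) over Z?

Order the vertices as 1 < 2 < 3 < 4 < 5 < 6 < 7 < 8 < 9 < 10 < 11 < 12. Listing each simplex with vertices in this order, K has dimension 2 with simplices:

  0-simplices (12): [1], [2], [3], [4], [5], [6], [7], [8], [9], [10], [11], [12]
  1-simplices (24): (24 of them)
  2-simplices (14): [1,6,11], [1,9,12], [1,11,12], [2,6,11], [2,6,12], [3,4,8], [3,4,10], [3,5,8], [3,5,10], [4,7,8], [4,7,10], [5,7,8], [5,7,10], [6,9,12]

giving chain groups C_0 ≅ Z^12, C_1 ≅ Z^24, C_2 ≅ Z^14.

∂_1: C_1 → C_0 sends each edge [p,q] (with p < q) to q − p.
The 12×24 boundary matrix has rank 10 and Smith normal form diag(1,1,1,1,1,1,1,1,1,1).

Boundary ∂_2: C_2 → C_1 acts by ∂[p,q,r] = [q,r] − [p,r] + [p,q]. For instance
  ∂[1,6,11] = [6,11] − [1,11] + [1,6],
  ∂[3,5,10] = [5,10] − [3,10] + [3,5].
The resulting 24×14 matrix has rank 13, and its Smith normal form has invariant factors (1,1,1,1,1,1,1,1,1,1,1,1,1).

Computing H_k = (kernel of ∂_k) / (image of ∂_{k+1}):

  H_0: rank C_0 − rank ∂_1 = 12 − 10 = 2, and the invariant factors of ∂_1 are all 1, so H_0 = Z^2.
  H_1: rank ker ∂_1 − rank ∂_2 = (24 − 10) − 13 = 1, and the invariant factors of ∂_2 are all 1, so H_1 = Z.
  H_2: rank ker ∂_2 − rank ∂_3 = (14 − 13) − 0 = 1, and there is no ∂_3, so H_2 = Z.

As a check, the Euler characteristic is 12 − 24 + 14 = 2, which agrees with 2 − 1 + 1 = 2.
(K is a triangulation of the disjoint union of the cylinder S^1 x I and the 2-sphere S^2.)

H_0 ≅ Z^2,  H_1 ≅ Z,  H_2 ≅ Z.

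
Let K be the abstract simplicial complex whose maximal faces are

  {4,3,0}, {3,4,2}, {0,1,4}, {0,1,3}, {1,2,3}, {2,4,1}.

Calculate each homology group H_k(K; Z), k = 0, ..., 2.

H_0 = Z,  H_1 = 0,  H_2 = Z.

Take the total order 0 < 1 < 2 < 3 < 4 on the vertex set. Then K (dimension 2) consists of the simplices:

  0-simplices (5): [0], [1], [2], [3], [4]
  1-simplices (9): [0,1], [0,3], [0,4], [1,2], [1,3], [1,4], [2,3], [2,4], [3,4]
  2-simplices (6): [0,1,3], [0,1,4], [0,3,4], [1,2,3], [1,2,4], [2,3,4]

Hence C_0 ≅ Z^5, C_1 ≅ Z^9, C_2 ≅ Z^6.

The boundary map ∂_1: C_1 → C_0 maps an edge to its endpoints' difference, ∂[p,q] = q − p.
As a 5×9 matrix over Z this has rank 4, with invariant factors (1,1,1,1).

∂_2: C_2 → C_1 maps a triangle to the signed sum of its edges. For instance
  ∂[0,1,4] = [1,4] − [0,4] + [0,1],
  ∂[0,1,3] = [1,3] − [0,3] + [0,1].
The resulting 9×6 matrix has rank 5, and its Smith normal form has invariant factors (1,1,1,1,1).

Reading off H_k = ker ∂_k / im ∂_{k+1}:

  H_0: rank C_0 − rank ∂_1 = 5 − 4 = 1, and the invariant factors of ∂_1 are all 1, so H_0 ≅ Z.
  H_1: rank ker ∂_1 − rank ∂_2 = (9 − 4) − 5 = 0, and the invariant factors of ∂_2 are all 1, so H_1 ≅ 0.
  H_2: rank ker ∂_2 − rank ∂_3 = (6 − 5) − 0 = 1, and there is no ∂_3, so H_2 ≅ Z.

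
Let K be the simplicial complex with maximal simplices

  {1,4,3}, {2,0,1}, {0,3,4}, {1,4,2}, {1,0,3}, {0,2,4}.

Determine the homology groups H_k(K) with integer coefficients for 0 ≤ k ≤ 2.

H_0 ≅ Z,  H_1 = 0,  H_2 ≅ Z.

Order the vertices as 0 < 1 < 2 < 3 < 4. Listing each simplex with vertices in this order, K has dimension 2 with simplices:

  0-simplices (5): [0], [1], [2], [3], [4]
  1-simplices (9): [0,1], [0,2], [0,3], [0,4], [1,2], [1,3], [1,4], [2,4], [3,4]
  2-simplices (6): [0,1,2], [0,1,3], [0,2,4], [0,3,4], [1,2,4], [1,3,4]

so the chain groups are C_0 ≅ Z^5, C_1 ≅ Z^9, C_2 ≅ Z^6.

The boundary map ∂_1: C_1 → C_0 maps an edge to its endpoints' difference, ∂[p,q] = q − p. For instance
  ∂[1,3] = [3] − [1].
The 5×9 boundary matrix has rank 4 and Smith normal form diag(1,1,1,1).

Boundary ∂_2: C_2 → C_1 sends each 2-simplex [p,q,r] to [q,r] − [p,r] + [p,q]. For instance
  ∂[1,3,4] = [3,4] − [1,4] + [1,3],
  ∂[0,1,2] = [1,2] − [0,2] + [0,1].
As a 9×6 matrix over Z this has rank 5, with invariant factors (1,1,1,1,1).

Reading off H_k = ker ∂_k / im ∂_{k+1}:

  H_0: rank C_0 − rank ∂_1 = 5 − 4 = 1, and the invariant factors of ∂_1 are all 1, so H_0 = Z.
  H_1: rank ker ∂_1 − rank ∂_2 = (9 − 4) − 5 = 0, and the invariant factors of ∂_2 are all 1, so H_1 = 0.
  H_2: rank ker ∂_2 − rank ∂_3 = (6 − 5) − 0 = 1, and there is no ∂_3, so H_2 = Z.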